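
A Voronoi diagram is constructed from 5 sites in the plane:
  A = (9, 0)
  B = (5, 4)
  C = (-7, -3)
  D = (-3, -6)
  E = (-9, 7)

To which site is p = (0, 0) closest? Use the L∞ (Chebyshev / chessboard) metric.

d(p,A) = max(9, 0) = 9
d(p,B) = max(5, 4) = 5
d(p,C) = max(7, 3) = 7
d(p,D) = max(3, 6) = 6
d(p,E) = max(9, 7) = 9
The smallest is to B, so p lies in the Voronoi region of B.

B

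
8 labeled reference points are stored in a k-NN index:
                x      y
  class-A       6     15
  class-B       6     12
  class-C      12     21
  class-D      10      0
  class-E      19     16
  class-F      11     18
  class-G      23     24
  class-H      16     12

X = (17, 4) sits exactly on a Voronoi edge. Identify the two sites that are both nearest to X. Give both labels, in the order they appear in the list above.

Squared distances from X to each site:
d²(X, class-A) = 121 + 121 = 242
d²(X, class-B) = 121 + 64 = 185
d²(X, class-C) = 25 + 289 = 314
d²(X, class-D) = 49 + 16 = 65
d²(X, class-E) = 4 + 144 = 148
d²(X, class-F) = 36 + 196 = 232
d²(X, class-G) = 36 + 400 = 436
d²(X, class-H) = 1 + 64 = 65
X is equidistant from class-D and class-H (both at squared distance 65), and every other site is strictly farther — so X lies on the class-D–class-H Voronoi edge.

class-D and class-H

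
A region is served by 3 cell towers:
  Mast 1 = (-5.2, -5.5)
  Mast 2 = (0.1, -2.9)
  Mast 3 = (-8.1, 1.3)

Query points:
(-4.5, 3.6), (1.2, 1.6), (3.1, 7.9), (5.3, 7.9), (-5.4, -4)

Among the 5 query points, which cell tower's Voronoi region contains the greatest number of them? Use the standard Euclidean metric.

Mast 2

(-4.5, 3.6) — d² to each: Mast 1:83.3, Mast 2:63.41, Mast 3:18.25 → nearest is Mast 3
(1.2, 1.6) — d² to each: Mast 1:91.37, Mast 2:21.46, Mast 3:86.58 → nearest is Mast 2
(3.1, 7.9) — d² to each: Mast 1:248.45, Mast 2:125.64, Mast 3:169 → nearest is Mast 2
(5.3, 7.9) — d² to each: Mast 1:289.81, Mast 2:143.68, Mast 3:223.12 → nearest is Mast 2
(-5.4, -4) — d² to each: Mast 1:2.29, Mast 2:31.46, Mast 3:35.38 → nearest is Mast 1
Tally — Mast 1:1, Mast 2:3, Mast 3:1. Mast 2 captures the most (3).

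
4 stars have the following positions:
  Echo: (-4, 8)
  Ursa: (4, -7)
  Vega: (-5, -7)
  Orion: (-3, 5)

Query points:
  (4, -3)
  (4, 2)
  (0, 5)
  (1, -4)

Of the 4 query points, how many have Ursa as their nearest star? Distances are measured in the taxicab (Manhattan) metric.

(4, -3) — d to each: Echo:19, Ursa:4, Vega:13, Orion:15 → nearest is Ursa
(4, 2) — d to each: Echo:14, Ursa:9, Vega:18, Orion:10 → nearest is Ursa
(0, 5) — d to each: Echo:7, Ursa:16, Vega:17, Orion:3 → nearest is Orion
(1, -4) — d to each: Echo:17, Ursa:6, Vega:9, Orion:13 → nearest is Ursa
3 of the 4 points have Ursa as nearest.

3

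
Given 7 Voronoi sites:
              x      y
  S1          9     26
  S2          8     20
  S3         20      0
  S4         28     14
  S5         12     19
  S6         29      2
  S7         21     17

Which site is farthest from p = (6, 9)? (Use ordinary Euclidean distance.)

S6

Since √ is increasing, it suffices to compare squared distances:
|pS1|² = (6−9)² + (9−26)² = 9 + 289 = 298
|pS2|² = (6−8)² + (9−20)² = 4 + 121 = 125
|pS3|² = (6−20)² + (9−0)² = 196 + 81 = 277
|pS4|² = (6−28)² + (9−14)² = 484 + 25 = 509
|pS5|² = (6−12)² + (9−19)² = 36 + 100 = 136
|pS6|² = (6−29)² + (9−2)² = 529 + 49 = 578
|pS7|² = (6−21)² + (9−17)² = 225 + 64 = 289
The largest is to S6.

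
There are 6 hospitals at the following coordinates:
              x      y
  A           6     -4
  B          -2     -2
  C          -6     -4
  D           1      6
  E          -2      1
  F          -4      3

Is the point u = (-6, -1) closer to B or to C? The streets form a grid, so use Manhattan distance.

C

d(u,B) = |-6−(-2)| + |-1−(-2)| = 4 + 1 = 5
d(u,C) = |-6−(-6)| + |-1−(-4)| = 0 + 3 = 3
5 > 3, so C is closer.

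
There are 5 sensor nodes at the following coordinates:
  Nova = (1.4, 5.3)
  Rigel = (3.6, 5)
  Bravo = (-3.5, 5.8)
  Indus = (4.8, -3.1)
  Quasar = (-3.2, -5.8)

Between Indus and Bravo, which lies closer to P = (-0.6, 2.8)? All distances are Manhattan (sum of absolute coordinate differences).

Bravo

d(P, Indus) = |-0.6−4.8| + |2.8−(-3.1)| = 5.4 + 5.9 = 11.3
d(P, Bravo) = |-0.6−(-3.5)| + |2.8−5.8| = 2.9 + 3 = 5.9
11.3 > 5.9, so Bravo is closer.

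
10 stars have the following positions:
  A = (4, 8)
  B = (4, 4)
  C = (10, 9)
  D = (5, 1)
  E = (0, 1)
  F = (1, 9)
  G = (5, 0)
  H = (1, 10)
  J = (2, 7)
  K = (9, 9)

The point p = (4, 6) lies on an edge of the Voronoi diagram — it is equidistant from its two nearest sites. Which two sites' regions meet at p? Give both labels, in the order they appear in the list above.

Squared distances from p to each site:
|pA|² = (4−4)² + (6−8)² = 0 + 4 = 4
|pB|² = (4−4)² + (6−4)² = 0 + 4 = 4
|pC|² = (4−10)² + (6−9)² = 36 + 9 = 45
|pD|² = (4−5)² + (6−1)² = 1 + 25 = 26
|pE|² = (4−0)² + (6−1)² = 16 + 25 = 41
|pF|² = (4−1)² + (6−9)² = 9 + 9 = 18
|pG|² = (4−5)² + (6−0)² = 1 + 36 = 37
|pH|² = (4−1)² + (6−10)² = 9 + 16 = 25
|pJ|² = (4−2)² + (6−7)² = 4 + 1 = 5
|pK|² = (4−9)² + (6−9)² = 25 + 9 = 34
p is equidistant from A and B (both at squared distance 4), and every other site is strictly farther — so p lies on the A–B Voronoi edge.

A and B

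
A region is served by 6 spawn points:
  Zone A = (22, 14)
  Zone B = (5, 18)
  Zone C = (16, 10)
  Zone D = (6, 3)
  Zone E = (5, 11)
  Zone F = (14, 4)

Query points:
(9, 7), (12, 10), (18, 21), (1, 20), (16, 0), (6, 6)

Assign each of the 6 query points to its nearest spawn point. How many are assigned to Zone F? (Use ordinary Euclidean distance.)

1

(9, 7) — d² to each: Zone A:218, Zone B:137, Zone C:58, Zone D:25, Zone E:32, Zone F:34 → nearest is Zone D
(12, 10) — d² to each: Zone A:116, Zone B:113, Zone C:16, Zone D:85, Zone E:50, Zone F:40 → nearest is Zone C
(18, 21) — d² to each: Zone A:65, Zone B:178, Zone C:125, Zone D:468, Zone E:269, Zone F:305 → nearest is Zone A
(1, 20) — d² to each: Zone A:477, Zone B:20, Zone C:325, Zone D:314, Zone E:97, Zone F:425 → nearest is Zone B
(16, 0) — d² to each: Zone A:232, Zone B:445, Zone C:100, Zone D:109, Zone E:242, Zone F:20 → nearest is Zone F
(6, 6) — d² to each: Zone A:320, Zone B:145, Zone C:116, Zone D:9, Zone E:26, Zone F:68 → nearest is Zone D
1 of the 6 points has Zone F as nearest.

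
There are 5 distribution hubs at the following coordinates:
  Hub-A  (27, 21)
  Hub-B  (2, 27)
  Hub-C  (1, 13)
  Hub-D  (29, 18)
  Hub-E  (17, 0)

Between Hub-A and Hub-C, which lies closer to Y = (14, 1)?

Hub-C

Compare squared distances:
d²(Y, Hub-A) = (14−27)² + (1−21)² = 169 + 400 = 569
d²(Y, Hub-C) = (14−1)² + (1−13)² = 169 + 144 = 313
569 > 313, so Hub-C is closer.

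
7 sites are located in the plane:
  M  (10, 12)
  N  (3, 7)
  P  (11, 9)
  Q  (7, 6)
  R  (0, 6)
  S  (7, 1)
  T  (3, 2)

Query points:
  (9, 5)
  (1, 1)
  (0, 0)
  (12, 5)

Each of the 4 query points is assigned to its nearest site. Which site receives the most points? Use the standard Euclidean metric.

T

(9, 5) — d² to each: M:50, N:40, P:20, Q:5, R:82, S:20, T:45 → nearest is Q
(1, 1) — d² to each: M:202, N:40, P:164, Q:61, R:26, S:36, T:5 → nearest is T
(0, 0) — d² to each: M:244, N:58, P:202, Q:85, R:36, S:50, T:13 → nearest is T
(12, 5) — d² to each: M:53, N:85, P:17, Q:26, R:145, S:41, T:90 → nearest is P
Tally — P:1, Q:1, T:2. T captures the most (2).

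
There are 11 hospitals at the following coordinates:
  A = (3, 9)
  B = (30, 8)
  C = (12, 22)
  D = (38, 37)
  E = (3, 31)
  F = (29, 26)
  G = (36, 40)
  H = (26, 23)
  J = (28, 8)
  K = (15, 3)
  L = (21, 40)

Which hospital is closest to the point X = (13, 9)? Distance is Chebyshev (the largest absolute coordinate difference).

K

d(X,A) = max(10, 0) = 10
d(X,B) = max(17, 1) = 17
d(X,C) = max(1, 13) = 13
d(X,D) = max(25, 28) = 28
d(X,E) = max(10, 22) = 22
d(X,F) = max(16, 17) = 17
d(X,G) = max(23, 31) = 31
d(X,H) = max(13, 14) = 14
d(X,J) = max(15, 1) = 15
d(X,K) = max(2, 6) = 6
d(X,L) = max(8, 31) = 31
The smallest is to K, so X lies in the Voronoi region of K.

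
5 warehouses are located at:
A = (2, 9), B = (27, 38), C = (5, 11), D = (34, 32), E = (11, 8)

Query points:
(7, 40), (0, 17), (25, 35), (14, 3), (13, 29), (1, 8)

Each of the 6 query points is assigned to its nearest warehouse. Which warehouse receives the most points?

(7, 40) — d² to each: A:986, B:404, C:845, D:793, E:1040 → nearest is B
(0, 17) — d² to each: A:68, B:1170, C:61, D:1381, E:202 → nearest is C
(25, 35) — d² to each: A:1205, B:13, C:976, D:90, E:925 → nearest is B
(14, 3) — d² to each: A:180, B:1394, C:145, D:1241, E:34 → nearest is E
(13, 29) — d² to each: A:521, B:277, C:388, D:450, E:445 → nearest is B
(1, 8) — d² to each: A:2, B:1576, C:25, D:1665, E:100 → nearest is A
Tally — A:1, B:3, C:1, E:1. B captures the most (3).

B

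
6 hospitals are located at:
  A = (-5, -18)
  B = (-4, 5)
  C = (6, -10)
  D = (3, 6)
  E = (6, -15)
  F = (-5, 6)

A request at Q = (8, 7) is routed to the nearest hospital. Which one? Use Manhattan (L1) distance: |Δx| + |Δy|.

D

d(Q,A) = |8−(-5)| + |7−(-18)| = 13 + 25 = 38
d(Q,B) = |8−(-4)| + |7−5| = 12 + 2 = 14
d(Q,C) = |8−6| + |7−(-10)| = 2 + 17 = 19
d(Q,D) = |8−3| + |7−6| = 5 + 1 = 6
d(Q,E) = |8−6| + |7−(-15)| = 2 + 22 = 24
d(Q,F) = |8−(-5)| + |7−6| = 13 + 1 = 14
D is nearest.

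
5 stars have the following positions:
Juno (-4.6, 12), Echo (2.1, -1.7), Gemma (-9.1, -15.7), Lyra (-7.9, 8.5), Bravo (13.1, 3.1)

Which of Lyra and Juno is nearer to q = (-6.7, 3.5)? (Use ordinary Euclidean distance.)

Lyra

Compare squared distances:
d²(q, Lyra) = (-6.7−(-7.9))² + (3.5−8.5)² = 1.44 + 25 = 26.44
d²(q, Juno) = (-6.7−(-4.6))² + (3.5−12)² = 4.41 + 72.25 = 76.66
26.44 < 76.66, so Lyra is closer.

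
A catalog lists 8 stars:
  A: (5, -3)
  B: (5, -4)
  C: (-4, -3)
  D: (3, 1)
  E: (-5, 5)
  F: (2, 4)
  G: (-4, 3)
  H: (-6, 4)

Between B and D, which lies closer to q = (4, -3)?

B

Compare squared distances:
|qB|² = (4−5)² + (-3−(-4))² = 1 + 1 = 2
|qD|² = (4−3)² + (-3−1)² = 1 + 16 = 17
2 < 17, so B is closer.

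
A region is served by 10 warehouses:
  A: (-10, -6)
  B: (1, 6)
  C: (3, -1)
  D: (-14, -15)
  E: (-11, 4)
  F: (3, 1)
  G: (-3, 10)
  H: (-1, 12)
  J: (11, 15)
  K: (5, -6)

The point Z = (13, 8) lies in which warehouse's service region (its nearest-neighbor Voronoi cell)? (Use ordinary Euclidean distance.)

J

Squared Euclidean distances:
|ZA|² = (13−(-10))² + (8−(-6))² = 529 + 196 = 725
|ZB|² = (13−1)² + (8−6)² = 144 + 4 = 148
|ZC|² = (13−3)² + (8−(-1))² = 100 + 81 = 181
|ZD|² = (13−(-14))² + (8−(-15))² = 729 + 529 = 1258
|ZE|² = (13−(-11))² + (8−4)² = 576 + 16 = 592
|ZF|² = (13−3)² + (8−1)² = 100 + 49 = 149
|ZG|² = (13−(-3))² + (8−10)² = 256 + 4 = 260
|ZH|² = (13−(-1))² + (8−12)² = 196 + 16 = 212
|ZJ|² = (13−11)² + (8−15)² = 4 + 49 = 53
|ZK|² = (13−5)² + (8−(-6))² = 64 + 196 = 260
J is nearest.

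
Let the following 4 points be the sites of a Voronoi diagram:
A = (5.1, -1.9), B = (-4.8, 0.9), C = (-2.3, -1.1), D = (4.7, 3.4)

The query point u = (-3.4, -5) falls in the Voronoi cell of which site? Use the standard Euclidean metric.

Compare squared distances (the ordering matches that of the actual distances):
|uA|² = 72.25 + 9.61 = 81.86
|uB|² = 1.96 + 34.81 = 36.77
|uC|² = 1.21 + 15.21 = 16.42
|uD|² = 65.61 + 70.56 = 136.17
C is nearest.

C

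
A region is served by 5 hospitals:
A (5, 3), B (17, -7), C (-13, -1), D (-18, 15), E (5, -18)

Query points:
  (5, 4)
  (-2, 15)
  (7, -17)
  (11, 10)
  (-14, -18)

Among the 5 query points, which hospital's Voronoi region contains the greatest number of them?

A

(5, 4) — d² to each: A:1, B:265, C:349, D:650, E:484 → nearest is A
(-2, 15) — d² to each: A:193, B:845, C:377, D:256, E:1138 → nearest is A
(7, -17) — d² to each: A:404, B:200, C:656, D:1649, E:5 → nearest is E
(11, 10) — d² to each: A:85, B:325, C:697, D:866, E:820 → nearest is A
(-14, -18) — d² to each: A:802, B:1082, C:290, D:1105, E:361 → nearest is C
Tally — A:3, C:1, E:1. A captures the most (3).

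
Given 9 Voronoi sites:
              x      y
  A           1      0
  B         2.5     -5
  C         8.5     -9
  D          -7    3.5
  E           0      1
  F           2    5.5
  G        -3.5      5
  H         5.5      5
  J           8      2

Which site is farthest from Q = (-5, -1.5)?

C

Since √ is increasing, it suffices to compare squared distances:
|QA|² = (-5−1)² + (-1.5−0)² = 36 + 2.25 = 38.25
|QB|² = (-5−2.5)² + (-1.5−(-5))² = 56.25 + 12.25 = 68.5
|QC|² = (-5−8.5)² + (-1.5−(-9))² = 182.25 + 56.25 = 238.5
|QD|² = (-5−(-7))² + (-1.5−3.5)² = 4 + 25 = 29
|QE|² = (-5−0)² + (-1.5−1)² = 25 + 6.25 = 31.25
|QF|² = (-5−2)² + (-1.5−5.5)² = 49 + 49 = 98
|QG|² = (-5−(-3.5))² + (-1.5−5)² = 2.25 + 42.25 = 44.5
|QH|² = (-5−5.5)² + (-1.5−5)² = 110.25 + 42.25 = 152.5
|QJ|² = (-5−8)² + (-1.5−2)² = 169 + 12.25 = 181.25
The largest is to C.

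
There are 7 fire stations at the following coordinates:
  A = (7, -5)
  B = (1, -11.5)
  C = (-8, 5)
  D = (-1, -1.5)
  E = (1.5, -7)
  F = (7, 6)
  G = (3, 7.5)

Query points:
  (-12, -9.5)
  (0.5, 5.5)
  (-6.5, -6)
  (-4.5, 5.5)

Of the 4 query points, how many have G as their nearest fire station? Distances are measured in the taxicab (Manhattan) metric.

1

(-12, -9.5) — d to each: A:23.5, B:15, C:18.5, D:19, E:16, F:34.5, G:32 → nearest is B
(0.5, 5.5) — d to each: A:17, B:17.5, C:9, D:8.5, E:13.5, F:7, G:4.5 → nearest is G
(-6.5, -6) — d to each: A:14.5, B:13, C:12.5, D:10, E:9, F:25.5, G:23 → nearest is E
(-4.5, 5.5) — d to each: A:22, B:22.5, C:4, D:10.5, E:18.5, F:12, G:9.5 → nearest is C
1 of the 4 points has G as nearest.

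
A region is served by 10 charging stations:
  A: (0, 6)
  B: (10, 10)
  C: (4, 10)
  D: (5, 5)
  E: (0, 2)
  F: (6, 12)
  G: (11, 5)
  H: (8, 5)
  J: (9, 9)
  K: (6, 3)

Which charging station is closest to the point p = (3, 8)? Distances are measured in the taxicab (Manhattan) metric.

C

d(p,A) = 3 + 2 = 5
d(p,B) = 7 + 2 = 9
d(p,C) = 1 + 2 = 3
d(p,D) = 2 + 3 = 5
d(p,E) = 3 + 6 = 9
d(p,F) = 3 + 4 = 7
d(p,G) = 8 + 3 = 11
d(p,H) = 5 + 3 = 8
d(p,J) = 6 + 1 = 7
d(p,K) = 3 + 5 = 8
Minimum is at C.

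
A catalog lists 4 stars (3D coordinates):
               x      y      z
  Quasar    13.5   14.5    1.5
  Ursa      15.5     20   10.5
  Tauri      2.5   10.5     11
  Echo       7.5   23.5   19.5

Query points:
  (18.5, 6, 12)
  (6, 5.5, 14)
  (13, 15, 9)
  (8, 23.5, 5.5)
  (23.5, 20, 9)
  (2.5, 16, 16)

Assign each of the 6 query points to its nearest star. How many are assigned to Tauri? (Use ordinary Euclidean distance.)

2

(18.5, 6, 12) — d² to each: Quasar:207.5, Ursa:207.25, Tauri:277.25, Echo:483.5 → nearest is Ursa
(6, 5.5, 14) — d² to each: Quasar:293.5, Ursa:312.75, Tauri:46.25, Echo:356.5 → nearest is Tauri
(13, 15, 9) — d² to each: Quasar:56.75, Ursa:33.5, Tauri:134.5, Echo:212.75 → nearest is Ursa
(8, 23.5, 5.5) — d² to each: Quasar:127.25, Ursa:93.5, Tauri:229.5, Echo:196.25 → nearest is Ursa
(23.5, 20, 9) — d² to each: Quasar:186.5, Ursa:66.25, Tauri:535.25, Echo:378.5 → nearest is Ursa
(2.5, 16, 16) — d² to each: Quasar:333.5, Ursa:215.25, Tauri:55.25, Echo:93.5 → nearest is Tauri
2 of the 6 points have Tauri as nearest.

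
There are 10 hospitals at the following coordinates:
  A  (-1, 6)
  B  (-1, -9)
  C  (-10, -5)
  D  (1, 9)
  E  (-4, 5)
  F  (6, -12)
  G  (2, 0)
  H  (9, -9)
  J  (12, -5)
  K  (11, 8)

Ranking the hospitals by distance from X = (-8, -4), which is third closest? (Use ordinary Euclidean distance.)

E

Squared Euclidean distances:
|XA|² = (-8−(-1))² + (-4−6)² = 49 + 100 = 149
|XB|² = (-8−(-1))² + (-4−(-9))² = 49 + 25 = 74
|XC|² = (-8−(-10))² + (-4−(-5))² = 4 + 1 = 5
|XD|² = (-8−1)² + (-4−9)² = 81 + 169 = 250
|XE|² = (-8−(-4))² + (-4−5)² = 16 + 81 = 97
|XF|² = (-8−6)² + (-4−(-12))² = 196 + 64 = 260
|XG|² = (-8−2)² + (-4−0)² = 100 + 16 = 116
|XH|² = (-8−9)² + (-4−(-9))² = 289 + 25 = 314
|XJ|² = (-8−12)² + (-4−(-5))² = 400 + 1 = 401
|XK|² = (-8−11)² + (-4−8)² = 361 + 144 = 505
Sorted ascending: C, B, E, G, … — the third-nearest is E.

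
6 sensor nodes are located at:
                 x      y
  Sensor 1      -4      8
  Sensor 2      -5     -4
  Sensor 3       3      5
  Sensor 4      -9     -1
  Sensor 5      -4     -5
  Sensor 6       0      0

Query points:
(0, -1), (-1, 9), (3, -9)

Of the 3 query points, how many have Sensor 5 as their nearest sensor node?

1

(0, -1) — d² to each: Sensor 1:97, Sensor 2:34, Sensor 3:45, Sensor 4:81, Sensor 5:32, Sensor 6:1 → nearest is Sensor 6
(-1, 9) — d² to each: Sensor 1:10, Sensor 2:185, Sensor 3:32, Sensor 4:164, Sensor 5:205, Sensor 6:82 → nearest is Sensor 1
(3, -9) — d² to each: Sensor 1:338, Sensor 2:89, Sensor 3:196, Sensor 4:208, Sensor 5:65, Sensor 6:90 → nearest is Sensor 5
1 of the 3 points has Sensor 5 as nearest.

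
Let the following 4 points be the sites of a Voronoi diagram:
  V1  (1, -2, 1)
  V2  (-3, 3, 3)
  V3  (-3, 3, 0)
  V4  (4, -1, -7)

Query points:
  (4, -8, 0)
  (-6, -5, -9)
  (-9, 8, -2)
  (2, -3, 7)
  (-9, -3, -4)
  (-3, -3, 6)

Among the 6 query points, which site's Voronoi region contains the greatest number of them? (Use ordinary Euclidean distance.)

V1

(4, -8, 0) — d² to each: V1:46, V2:179, V3:170, V4:98 → nearest is V1
(-6, -5, -9) — d² to each: V1:158, V2:217, V3:154, V4:120 → nearest is V4
(-9, 8, -2) — d² to each: V1:209, V2:86, V3:65, V4:275 → nearest is V3
(2, -3, 7) — d² to each: V1:38, V2:77, V3:110, V4:204 → nearest is V1
(-9, -3, -4) — d² to each: V1:126, V2:121, V3:88, V4:182 → nearest is V3
(-3, -3, 6) — d² to each: V1:42, V2:45, V3:72, V4:222 → nearest is V1
Tally — V1:3, V3:2, V4:1. V1 captures the most (3).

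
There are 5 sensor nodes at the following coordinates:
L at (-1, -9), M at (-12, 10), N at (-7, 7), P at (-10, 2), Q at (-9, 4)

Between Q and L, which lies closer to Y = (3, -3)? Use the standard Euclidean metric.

L

Compare squared distances:
|YQ|² = (3−(-9))² + (-3−4)² = 144 + 49 = 193
|YL|² = (3−(-1))² + (-3−(-9))² = 16 + 36 = 52
193 > 52, so L is closer.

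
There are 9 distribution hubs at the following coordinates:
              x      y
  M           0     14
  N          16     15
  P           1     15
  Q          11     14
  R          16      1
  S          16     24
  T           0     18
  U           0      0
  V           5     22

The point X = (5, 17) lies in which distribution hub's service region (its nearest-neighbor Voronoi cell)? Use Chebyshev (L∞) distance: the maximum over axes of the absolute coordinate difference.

d(X,M) = max(5, 3) = 5
d(X,N) = max(11, 2) = 11
d(X,P) = max(4, 2) = 4
d(X,Q) = max(6, 3) = 6
d(X,R) = max(11, 16) = 16
d(X,S) = max(11, 7) = 11
d(X,T) = max(5, 1) = 5
d(X,U) = max(5, 17) = 17
d(X,V) = max(0, 5) = 5
P is nearest.

P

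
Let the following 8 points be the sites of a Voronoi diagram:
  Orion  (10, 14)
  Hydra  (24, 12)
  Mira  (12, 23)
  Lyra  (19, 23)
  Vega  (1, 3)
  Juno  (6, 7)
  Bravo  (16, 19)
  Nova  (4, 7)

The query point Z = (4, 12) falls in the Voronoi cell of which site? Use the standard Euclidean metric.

Since √ is increasing, it suffices to compare squared distances:
d²(Z, Orion) = (4−10)² + (12−14)² = 36 + 4 = 40
d²(Z, Hydra) = (4−24)² + (12−12)² = 400 + 0 = 400
d²(Z, Mira) = (4−12)² + (12−23)² = 64 + 121 = 185
d²(Z, Lyra) = (4−19)² + (12−23)² = 225 + 121 = 346
d²(Z, Vega) = (4−1)² + (12−3)² = 9 + 81 = 90
d²(Z, Juno) = (4−6)² + (12−7)² = 4 + 25 = 29
d²(Z, Bravo) = (4−16)² + (12−19)² = 144 + 49 = 193
d²(Z, Nova) = (4−4)² + (12−7)² = 0 + 25 = 25
Minimum is at Nova.

Nova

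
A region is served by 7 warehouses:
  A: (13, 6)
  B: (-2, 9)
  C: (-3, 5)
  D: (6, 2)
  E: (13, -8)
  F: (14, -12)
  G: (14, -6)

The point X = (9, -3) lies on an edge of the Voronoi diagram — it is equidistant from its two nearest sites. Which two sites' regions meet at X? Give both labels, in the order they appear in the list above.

Squared distances from X to each site:
|XA|² = 16 + 81 = 97
|XB|² = 121 + 144 = 265
|XC|² = 144 + 64 = 208
|XD|² = 9 + 25 = 34
|XE|² = 16 + 25 = 41
|XF|² = 25 + 81 = 106
|XG|² = 25 + 9 = 34
X is equidistant from D and G (both at squared distance 34), and every other site is strictly farther — so X lies on the D–G Voronoi edge.

D and G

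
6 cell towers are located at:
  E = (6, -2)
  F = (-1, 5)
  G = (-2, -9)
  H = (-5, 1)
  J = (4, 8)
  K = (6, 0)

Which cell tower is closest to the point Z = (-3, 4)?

Compare squared distances (the ordering matches that of the actual distances):
|ZE|² = 81 + 36 = 117
|ZF|² = 4 + 1 = 5
|ZG|² = 1 + 169 = 170
|ZH|² = 4 + 9 = 13
|ZJ|² = 49 + 16 = 65
|ZK|² = 81 + 16 = 97
F is nearest.

F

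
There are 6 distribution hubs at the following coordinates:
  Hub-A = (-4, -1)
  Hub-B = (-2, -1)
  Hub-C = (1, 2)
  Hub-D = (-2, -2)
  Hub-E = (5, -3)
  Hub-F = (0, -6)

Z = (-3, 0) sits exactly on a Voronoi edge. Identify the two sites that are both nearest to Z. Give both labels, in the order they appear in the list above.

Squared distances from Z to each site:
d²(Z, Hub-A) = (-3−(-4))² + (0−(-1))² = 1 + 1 = 2
d²(Z, Hub-B) = (-3−(-2))² + (0−(-1))² = 1 + 1 = 2
d²(Z, Hub-C) = (-3−1)² + (0−2)² = 16 + 4 = 20
d²(Z, Hub-D) = (-3−(-2))² + (0−(-2))² = 1 + 4 = 5
d²(Z, Hub-E) = (-3−5)² + (0−(-3))² = 64 + 9 = 73
d²(Z, Hub-F) = (-3−0)² + (0−(-6))² = 9 + 36 = 45
Z is equidistant from Hub-A and Hub-B (both at squared distance 2), and every other site is strictly farther — so Z lies on the Hub-A–Hub-B Voronoi edge.

Hub-A and Hub-B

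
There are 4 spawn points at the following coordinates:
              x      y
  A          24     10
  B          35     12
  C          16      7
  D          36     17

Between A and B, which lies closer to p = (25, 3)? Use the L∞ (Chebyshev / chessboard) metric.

A

d(p,A) = max(1, 7) = 7
d(p,B) = max(10, 9) = 10
7 < 10, so A is closer.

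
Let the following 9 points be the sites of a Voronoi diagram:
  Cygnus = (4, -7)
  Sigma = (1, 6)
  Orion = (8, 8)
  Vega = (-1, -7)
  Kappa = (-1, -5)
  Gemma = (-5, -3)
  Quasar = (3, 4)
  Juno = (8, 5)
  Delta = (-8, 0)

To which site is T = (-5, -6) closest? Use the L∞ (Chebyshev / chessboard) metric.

d(T, Cygnus) = max(9, 1) = 9
d(T, Sigma) = max(6, 12) = 12
d(T, Orion) = max(13, 14) = 14
d(T, Vega) = max(4, 1) = 4
d(T, Kappa) = max(4, 1) = 4
d(T, Gemma) = max(0, 3) = 3
d(T, Quasar) = max(8, 10) = 10
d(T, Juno) = max(13, 11) = 13
d(T, Delta) = max(3, 6) = 6
The smallest is to Gemma, so T lies in the Voronoi region of Gemma.

Gemma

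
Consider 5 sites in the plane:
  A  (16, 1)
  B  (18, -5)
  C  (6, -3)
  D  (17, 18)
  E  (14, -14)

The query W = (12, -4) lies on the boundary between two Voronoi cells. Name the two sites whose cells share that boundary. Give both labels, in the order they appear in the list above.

B and C

Squared distances from W to each site:
|WA|² = (12−16)² + (-4−1)² = 16 + 25 = 41
|WB|² = (12−18)² + (-4−(-5))² = 36 + 1 = 37
|WC|² = (12−6)² + (-4−(-3))² = 36 + 1 = 37
|WD|² = (12−17)² + (-4−18)² = 25 + 484 = 509
|WE|² = (12−14)² + (-4−(-14))² = 4 + 100 = 104
W is equidistant from B and C (both at squared distance 37), and every other site is strictly farther — so W lies on the B–C Voronoi edge.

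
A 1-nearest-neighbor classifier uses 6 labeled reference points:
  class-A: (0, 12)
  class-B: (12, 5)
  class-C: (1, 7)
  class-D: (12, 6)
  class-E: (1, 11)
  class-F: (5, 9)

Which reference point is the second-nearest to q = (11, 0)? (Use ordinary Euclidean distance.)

Since √ is increasing, it suffices to compare squared distances:
d²(q, class-A) = (11−0)² + (0−12)² = 121 + 144 = 265
d²(q, class-B) = (11−12)² + (0−5)² = 1 + 25 = 26
d²(q, class-C) = (11−1)² + (0−7)² = 100 + 49 = 149
d²(q, class-D) = (11−12)² + (0−6)² = 1 + 36 = 37
d²(q, class-E) = (11−1)² + (0−11)² = 100 + 121 = 221
d²(q, class-F) = (11−5)² + (0−9)² = 36 + 81 = 117
Sorted ascending: class-B, class-D, class-F, … — the second-nearest is class-D.

class-D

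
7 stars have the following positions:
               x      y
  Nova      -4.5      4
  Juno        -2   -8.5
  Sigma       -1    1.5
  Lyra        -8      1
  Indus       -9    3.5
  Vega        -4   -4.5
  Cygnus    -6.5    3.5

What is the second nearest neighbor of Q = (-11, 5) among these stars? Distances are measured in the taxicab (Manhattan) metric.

d(Q, Nova) = |-11−(-4.5)| + |5−4| = 6.5 + 1 = 7.5
d(Q, Juno) = |-11−(-2)| + |5−(-8.5)| = 9 + 13.5 = 22.5
d(Q, Sigma) = |-11−(-1)| + |5−1.5| = 10 + 3.5 = 13.5
d(Q, Lyra) = |-11−(-8)| + |5−1| = 3 + 4 = 7
d(Q, Indus) = |-11−(-9)| + |5−3.5| = 2 + 1.5 = 3.5
d(Q, Vega) = |-11−(-4)| + |5−(-4.5)| = 7 + 9.5 = 16.5
d(Q, Cygnus) = |-11−(-6.5)| + |5−3.5| = 4.5 + 1.5 = 6
Sorted ascending: Indus, Cygnus, Lyra, … — the second-nearest is Cygnus.

Cygnus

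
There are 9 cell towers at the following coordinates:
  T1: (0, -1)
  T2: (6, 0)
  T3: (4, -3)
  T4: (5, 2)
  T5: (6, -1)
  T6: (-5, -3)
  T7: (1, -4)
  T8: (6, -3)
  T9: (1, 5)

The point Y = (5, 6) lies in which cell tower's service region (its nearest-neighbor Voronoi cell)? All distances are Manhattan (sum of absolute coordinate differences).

d(Y,T1) = |5−0| + |6−(-1)| = 5 + 7 = 12
d(Y,T2) = |5−6| + |6−0| = 1 + 6 = 7
d(Y,T3) = |5−4| + |6−(-3)| = 1 + 9 = 10
d(Y,T4) = |5−5| + |6−2| = 0 + 4 = 4
d(Y,T5) = |5−6| + |6−(-1)| = 1 + 7 = 8
d(Y,T6) = |5−(-5)| + |6−(-3)| = 10 + 9 = 19
d(Y,T7) = |5−1| + |6−(-4)| = 4 + 10 = 14
d(Y,T8) = |5−6| + |6−(-3)| = 1 + 9 = 10
d(Y,T9) = |5−1| + |6−5| = 4 + 1 = 5
Minimum is at T4.

T4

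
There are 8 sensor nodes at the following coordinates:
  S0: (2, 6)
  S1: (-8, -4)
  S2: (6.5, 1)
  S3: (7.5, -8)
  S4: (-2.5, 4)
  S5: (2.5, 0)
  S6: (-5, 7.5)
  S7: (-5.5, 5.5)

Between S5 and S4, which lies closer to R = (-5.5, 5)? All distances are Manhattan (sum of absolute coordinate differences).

d(R,S5) = |-5.5−2.5| + |5−0| = 8 + 5 = 13
d(R,S4) = |-5.5−(-2.5)| + |5−4| = 3 + 1 = 4
13 > 4, so S4 is closer.

S4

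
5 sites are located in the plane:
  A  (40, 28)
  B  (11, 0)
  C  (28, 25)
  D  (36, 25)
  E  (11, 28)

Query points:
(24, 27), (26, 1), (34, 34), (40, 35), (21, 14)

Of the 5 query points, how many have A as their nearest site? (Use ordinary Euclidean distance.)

2

(24, 27) — d² to each: A:257, B:898, C:20, D:148, E:170 → nearest is C
(26, 1) — d² to each: A:925, B:226, C:580, D:676, E:954 → nearest is B
(34, 34) — d² to each: A:72, B:1685, C:117, D:85, E:565 → nearest is A
(40, 35) — d² to each: A:49, B:2066, C:244, D:116, E:890 → nearest is A
(21, 14) — d² to each: A:557, B:296, C:170, D:346, E:296 → nearest is C
2 of the 5 points have A as nearest.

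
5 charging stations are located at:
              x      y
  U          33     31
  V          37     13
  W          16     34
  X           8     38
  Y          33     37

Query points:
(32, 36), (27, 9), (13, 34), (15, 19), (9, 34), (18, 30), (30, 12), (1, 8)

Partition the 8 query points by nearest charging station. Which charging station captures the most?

(32, 36) — d² to each: U:26, V:554, W:260, X:580, Y:2 → nearest is Y
(27, 9) — d² to each: U:520, V:116, W:746, X:1202, Y:820 → nearest is V
(13, 34) — d² to each: U:409, V:1017, W:9, X:41, Y:409 → nearest is W
(15, 19) — d² to each: U:468, V:520, W:226, X:410, Y:648 → nearest is W
(9, 34) — d² to each: U:585, V:1225, W:49, X:17, Y:585 → nearest is X
(18, 30) — d² to each: U:226, V:650, W:20, X:164, Y:274 → nearest is W
(30, 12) — d² to each: U:370, V:50, W:680, X:1160, Y:634 → nearest is V
(1, 8) — d² to each: U:1553, V:1321, W:901, X:949, Y:1865 → nearest is W
Tally — V:2, W:4, X:1, Y:1. W captures the most (4).

W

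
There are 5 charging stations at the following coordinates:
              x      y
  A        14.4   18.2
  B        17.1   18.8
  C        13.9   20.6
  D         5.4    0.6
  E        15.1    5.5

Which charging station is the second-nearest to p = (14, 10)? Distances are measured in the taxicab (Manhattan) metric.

d(p,A) = |14−14.4| + |10−18.2| = 0.4 + 8.2 = 8.6
d(p,B) = |14−17.1| + |10−18.8| = 3.1 + 8.8 = 11.9
d(p,C) = |14−13.9| + |10−20.6| = 0.1 + 10.6 = 10.7
d(p,D) = |14−5.4| + |10−0.6| = 8.6 + 9.4 = 18
d(p,E) = |14−15.1| + |10−5.5| = 1.1 + 4.5 = 5.6
Sorted ascending: E, A, C, … — the second-nearest is A.

A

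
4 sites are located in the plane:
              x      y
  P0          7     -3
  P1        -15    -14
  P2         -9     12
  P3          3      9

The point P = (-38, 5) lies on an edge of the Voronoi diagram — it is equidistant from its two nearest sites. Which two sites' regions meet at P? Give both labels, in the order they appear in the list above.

P1 and P2

Squared distances from P to each site:
|PP0|² = 2025 + 64 = 2089
|PP1|² = 529 + 361 = 890
|PP2|² = 841 + 49 = 890
|PP3|² = 1681 + 16 = 1697
P is equidistant from P1 and P2 (both at squared distance 890), and every other site is strictly farther — so P lies on the P1–P2 Voronoi edge.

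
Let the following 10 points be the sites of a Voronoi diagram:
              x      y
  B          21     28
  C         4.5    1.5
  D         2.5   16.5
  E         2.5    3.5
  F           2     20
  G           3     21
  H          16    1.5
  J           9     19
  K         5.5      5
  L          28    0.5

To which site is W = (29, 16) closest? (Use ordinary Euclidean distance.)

Squared Euclidean distances:
|WB|² = (29−21)² + (16−28)² = 64 + 144 = 208
|WC|² = (29−4.5)² + (16−1.5)² = 600.25 + 210.25 = 810.5
|WD|² = (29−2.5)² + (16−16.5)² = 702.25 + 0.25 = 702.5
|WE|² = (29−2.5)² + (16−3.5)² = 702.25 + 156.25 = 858.5
|WF|² = (29−2)² + (16−20)² = 729 + 16 = 745
|WG|² = (29−3)² + (16−21)² = 676 + 25 = 701
|WH|² = (29−16)² + (16−1.5)² = 169 + 210.25 = 379.25
|WJ|² = (29−9)² + (16−19)² = 400 + 9 = 409
|WK|² = (29−5.5)² + (16−5)² = 552.25 + 121 = 673.25
|WL|² = (29−28)² + (16−0.5)² = 1 + 240.25 = 241.25
Minimum is at B.

B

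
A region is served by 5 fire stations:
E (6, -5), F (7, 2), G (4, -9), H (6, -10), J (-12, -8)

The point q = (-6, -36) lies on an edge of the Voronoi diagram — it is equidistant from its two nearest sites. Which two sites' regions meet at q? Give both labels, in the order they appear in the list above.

Squared distances from q to each site:
|qE|² = (-6−6)² + (-36−(-5))² = 144 + 961 = 1105
|qF|² = (-6−7)² + (-36−2)² = 169 + 1444 = 1613
|qG|² = (-6−4)² + (-36−(-9))² = 100 + 729 = 829
|qH|² = (-6−6)² + (-36−(-10))² = 144 + 676 = 820
|qJ|² = (-6−(-12))² + (-36−(-8))² = 36 + 784 = 820
q is equidistant from H and J (both at squared distance 820), and every other site is strictly farther — so q lies on the H–J Voronoi edge.

H and J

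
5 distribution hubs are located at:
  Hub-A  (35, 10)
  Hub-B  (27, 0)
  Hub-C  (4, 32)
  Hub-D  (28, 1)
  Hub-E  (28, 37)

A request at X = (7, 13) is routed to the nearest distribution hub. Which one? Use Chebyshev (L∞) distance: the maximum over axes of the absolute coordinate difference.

d(X, Hub-A) = max(28, 3) = 28
d(X, Hub-B) = max(20, 13) = 20
d(X, Hub-C) = max(3, 19) = 19
d(X, Hub-D) = max(21, 12) = 21
d(X, Hub-E) = max(21, 24) = 24
The smallest is to Hub-C, so X lies in the Voronoi region of Hub-C.

Hub-C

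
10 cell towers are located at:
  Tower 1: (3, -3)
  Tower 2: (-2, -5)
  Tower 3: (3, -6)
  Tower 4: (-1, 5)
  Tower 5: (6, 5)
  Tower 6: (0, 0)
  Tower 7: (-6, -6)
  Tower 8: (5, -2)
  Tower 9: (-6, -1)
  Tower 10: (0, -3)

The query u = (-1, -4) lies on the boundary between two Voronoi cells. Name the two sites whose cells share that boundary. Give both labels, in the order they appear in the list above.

Squared distances from u to each site:
d²(u, Tower 1) = (-1−3)² + (-4−(-3))² = 16 + 1 = 17
d²(u, Tower 2) = (-1−(-2))² + (-4−(-5))² = 1 + 1 = 2
d²(u, Tower 3) = (-1−3)² + (-4−(-6))² = 16 + 4 = 20
d²(u, Tower 4) = (-1−(-1))² + (-4−5)² = 0 + 81 = 81
d²(u, Tower 5) = (-1−6)² + (-4−5)² = 49 + 81 = 130
d²(u, Tower 6) = (-1−0)² + (-4−0)² = 1 + 16 = 17
d²(u, Tower 7) = (-1−(-6))² + (-4−(-6))² = 25 + 4 = 29
d²(u, Tower 8) = (-1−5)² + (-4−(-2))² = 36 + 4 = 40
d²(u, Tower 9) = (-1−(-6))² + (-4−(-1))² = 25 + 9 = 34
d²(u, Tower 10) = (-1−0)² + (-4−(-3))² = 1 + 1 = 2
u is equidistant from Tower 2 and Tower 10 (both at squared distance 2), and every other site is strictly farther — so u lies on the Tower 2–Tower 10 Voronoi edge.

Tower 2 and Tower 10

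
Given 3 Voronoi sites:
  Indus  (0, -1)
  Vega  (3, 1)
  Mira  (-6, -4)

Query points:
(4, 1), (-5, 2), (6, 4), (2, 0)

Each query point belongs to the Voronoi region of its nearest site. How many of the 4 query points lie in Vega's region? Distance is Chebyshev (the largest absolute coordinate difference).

3

(4, 1) — d to each: Indus:4, Vega:1, Mira:10 → nearest is Vega
(-5, 2) — d to each: Indus:5, Vega:8, Mira:6 → nearest is Indus
(6, 4) — d to each: Indus:6, Vega:3, Mira:12 → nearest is Vega
(2, 0) — d to each: Indus:2, Vega:1, Mira:8 → nearest is Vega
3 of the 4 points have Vega as nearest.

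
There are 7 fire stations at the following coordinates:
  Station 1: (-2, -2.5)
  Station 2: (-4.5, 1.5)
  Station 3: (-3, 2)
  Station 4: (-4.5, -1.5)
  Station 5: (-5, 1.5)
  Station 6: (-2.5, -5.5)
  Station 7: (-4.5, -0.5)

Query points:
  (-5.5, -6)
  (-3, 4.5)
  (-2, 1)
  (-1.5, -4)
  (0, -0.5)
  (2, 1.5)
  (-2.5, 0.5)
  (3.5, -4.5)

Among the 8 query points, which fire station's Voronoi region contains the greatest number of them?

(-5.5, -6) — d² to each: Station 1:24.5, Station 2:57.25, Station 3:70.25, Station 4:21.25, Station 5:56.5, Station 6:9.25, Station 7:31.25 → nearest is Station 6
(-3, 4.5) — d² to each: Station 1:50, Station 2:11.25, Station 3:6.25, Station 4:38.25, Station 5:13, Station 6:100.25, Station 7:27.25 → nearest is Station 3
(-2, 1) — d² to each: Station 1:12.25, Station 2:6.5, Station 3:2, Station 4:12.5, Station 5:9.25, Station 6:42.5, Station 7:8.5 → nearest is Station 3
(-1.5, -4) — d² to each: Station 1:2.5, Station 2:39.25, Station 3:38.25, Station 4:15.25, Station 5:42.5, Station 6:3.25, Station 7:21.25 → nearest is Station 1
(0, -0.5) — d² to each: Station 1:8, Station 2:24.25, Station 3:15.25, Station 4:21.25, Station 5:29, Station 6:31.25, Station 7:20.25 → nearest is Station 1
(2, 1.5) — d² to each: Station 1:32, Station 2:42.25, Station 3:25.25, Station 4:51.25, Station 5:49, Station 6:69.25, Station 7:46.25 → nearest is Station 3
(-2.5, 0.5) — d² to each: Station 1:9.25, Station 2:5, Station 3:2.5, Station 4:8, Station 5:7.25, Station 6:36, Station 7:5 → nearest is Station 3
(3.5, -4.5) — d² to each: Station 1:34.25, Station 2:100, Station 3:84.5, Station 4:73, Station 5:108.25, Station 6:37, Station 7:80 → nearest is Station 1
Tally — Station 1:3, Station 3:4, Station 6:1. Station 3 captures the most (4).

Station 3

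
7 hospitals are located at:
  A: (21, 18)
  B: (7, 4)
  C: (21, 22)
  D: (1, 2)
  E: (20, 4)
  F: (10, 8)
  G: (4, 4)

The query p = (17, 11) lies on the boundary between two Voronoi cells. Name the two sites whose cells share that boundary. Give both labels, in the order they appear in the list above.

Squared distances from p to each site:
|pA|² = (17−21)² + (11−18)² = 16 + 49 = 65
|pB|² = (17−7)² + (11−4)² = 100 + 49 = 149
|pC|² = (17−21)² + (11−22)² = 16 + 121 = 137
|pD|² = (17−1)² + (11−2)² = 256 + 81 = 337
|pE|² = (17−20)² + (11−4)² = 9 + 49 = 58
|pF|² = (17−10)² + (11−8)² = 49 + 9 = 58
|pG|² = (17−4)² + (11−4)² = 169 + 49 = 218
p is equidistant from E and F (both at squared distance 58), and every other site is strictly farther — so p lies on the E–F Voronoi edge.

E and F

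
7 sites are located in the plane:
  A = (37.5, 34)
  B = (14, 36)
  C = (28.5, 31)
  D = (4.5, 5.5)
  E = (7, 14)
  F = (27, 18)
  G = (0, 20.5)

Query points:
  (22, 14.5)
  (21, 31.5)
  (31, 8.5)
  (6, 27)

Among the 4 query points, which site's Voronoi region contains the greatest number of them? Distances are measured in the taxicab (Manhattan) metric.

F

(22, 14.5) — d to each: A:35, B:29.5, C:23, D:26.5, E:15.5, F:8.5, G:28 → nearest is F
(21, 31.5) — d to each: A:19, B:11.5, C:8, D:42.5, E:31.5, F:19.5, G:32 → nearest is C
(31, 8.5) — d to each: A:32, B:44.5, C:25, D:29.5, E:29.5, F:13.5, G:43 → nearest is F
(6, 27) — d to each: A:38.5, B:17, C:26.5, D:23, E:14, F:30, G:12.5 → nearest is G
Tally — C:1, F:2, G:1. F captures the most (2).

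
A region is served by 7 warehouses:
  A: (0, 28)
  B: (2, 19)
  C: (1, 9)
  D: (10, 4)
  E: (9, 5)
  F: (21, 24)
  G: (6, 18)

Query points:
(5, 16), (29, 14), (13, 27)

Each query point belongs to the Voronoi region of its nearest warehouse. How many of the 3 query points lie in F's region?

(5, 16) — d² to each: A:169, B:18, C:65, D:169, E:137, F:320, G:5 → nearest is G
(29, 14) — d² to each: A:1037, B:754, C:809, D:461, E:481, F:164, G:545 → nearest is F
(13, 27) — d² to each: A:170, B:185, C:468, D:538, E:500, F:73, G:130 → nearest is F
2 of the 3 points have F as nearest.

2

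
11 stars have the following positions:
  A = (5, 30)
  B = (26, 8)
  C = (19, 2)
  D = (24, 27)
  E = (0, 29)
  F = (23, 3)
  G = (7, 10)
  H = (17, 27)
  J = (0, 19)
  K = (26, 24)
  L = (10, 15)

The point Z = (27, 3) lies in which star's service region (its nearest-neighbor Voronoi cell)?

F

Squared Euclidean distances:
|ZA|² = (27−5)² + (3−30)² = 484 + 729 = 1213
|ZB|² = (27−26)² + (3−8)² = 1 + 25 = 26
|ZC|² = (27−19)² + (3−2)² = 64 + 1 = 65
|ZD|² = (27−24)² + (3−27)² = 9 + 576 = 585
|ZE|² = (27−0)² + (3−29)² = 729 + 676 = 1405
|ZF|² = (27−23)² + (3−3)² = 16 + 0 = 16
|ZG|² = (27−7)² + (3−10)² = 400 + 49 = 449
|ZH|² = (27−17)² + (3−27)² = 100 + 576 = 676
|ZJ|² = (27−0)² + (3−19)² = 729 + 256 = 985
|ZK|² = (27−26)² + (3−24)² = 1 + 441 = 442
|ZL|² = (27−10)² + (3−15)² = 289 + 144 = 433
Minimum is at F.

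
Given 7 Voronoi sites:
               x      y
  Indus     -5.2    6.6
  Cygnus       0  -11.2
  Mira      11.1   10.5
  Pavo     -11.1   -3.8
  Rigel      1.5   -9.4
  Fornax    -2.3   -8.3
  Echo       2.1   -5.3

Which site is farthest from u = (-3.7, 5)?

Cygnus

Compare squared distances (the ordering matches that of the actual distances):
d²(u, Indus) = 2.25 + 2.56 = 4.81
d²(u, Cygnus) = 13.69 + 262.44 = 276.13
d²(u, Mira) = 219.04 + 30.25 = 249.29
d²(u, Pavo) = 54.76 + 77.44 = 132.2
d²(u, Rigel) = 27.04 + 207.36 = 234.4
d²(u, Fornax) = 1.96 + 176.89 = 178.85
d²(u, Echo) = 33.64 + 106.09 = 139.73
The largest is to Cygnus.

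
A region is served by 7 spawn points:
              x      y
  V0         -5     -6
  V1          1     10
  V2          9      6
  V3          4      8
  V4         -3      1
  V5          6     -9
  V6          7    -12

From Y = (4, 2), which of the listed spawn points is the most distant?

Compare squared distances (the ordering matches that of the actual distances):
|YV0|² = 81 + 64 = 145
|YV1|² = 9 + 64 = 73
|YV2|² = 25 + 16 = 41
|YV3|² = 0 + 36 = 36
|YV4|² = 49 + 1 = 50
|YV5|² = 4 + 121 = 125
|YV6|² = 9 + 196 = 205
The largest is to V6.

V6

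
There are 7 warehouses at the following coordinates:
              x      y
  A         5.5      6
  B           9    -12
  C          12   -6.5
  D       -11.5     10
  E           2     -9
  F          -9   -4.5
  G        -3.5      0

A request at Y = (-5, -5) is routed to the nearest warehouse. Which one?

Compare squared distances (the ordering matches that of the actual distances):
|YA|² = (-5−5.5)² + (-5−6)² = 110.25 + 121 = 231.25
|YB|² = (-5−9)² + (-5−(-12))² = 196 + 49 = 245
|YC|² = (-5−12)² + (-5−(-6.5))² = 289 + 2.25 = 291.25
|YD|² = (-5−(-11.5))² + (-5−10)² = 42.25 + 225 = 267.25
|YE|² = (-5−2)² + (-5−(-9))² = 49 + 16 = 65
|YF|² = (-5−(-9))² + (-5−(-4.5))² = 16 + 0.25 = 16.25
|YG|² = (-5−(-3.5))² + (-5−0)² = 2.25 + 25 = 27.25
Minimum is at F.

F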